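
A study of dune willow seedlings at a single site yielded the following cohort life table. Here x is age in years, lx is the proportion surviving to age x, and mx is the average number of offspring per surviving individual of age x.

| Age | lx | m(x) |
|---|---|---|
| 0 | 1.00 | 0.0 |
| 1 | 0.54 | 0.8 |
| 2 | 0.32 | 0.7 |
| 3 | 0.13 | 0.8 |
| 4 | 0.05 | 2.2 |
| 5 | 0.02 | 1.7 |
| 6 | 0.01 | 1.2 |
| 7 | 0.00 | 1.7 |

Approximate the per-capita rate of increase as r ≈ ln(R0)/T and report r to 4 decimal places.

-0.0429

R0 = Σ lx·mx = 0 + 0.432 + 0.224 + 0.104 + 0.11 + 0.034 + 0.012 + 0 = 0.916
Σ x·lx·mx = 1.874; T = 1.874/0.916 = 2.04585…
r ≈ ln(R0)/T = ln(0.916)/2.04585… = -0.042886… → -0.0429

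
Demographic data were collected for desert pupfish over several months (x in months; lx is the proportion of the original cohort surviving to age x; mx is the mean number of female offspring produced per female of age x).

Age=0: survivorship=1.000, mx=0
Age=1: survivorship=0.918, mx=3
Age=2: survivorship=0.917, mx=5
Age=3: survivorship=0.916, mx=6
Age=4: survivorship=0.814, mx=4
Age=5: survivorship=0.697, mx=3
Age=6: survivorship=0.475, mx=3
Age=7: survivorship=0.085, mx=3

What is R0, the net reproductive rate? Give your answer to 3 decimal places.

19.862

lx·mx by age: 0, 2.754, 4.585, 5.496, 3.256, 2.091, 1.425, 0.255
R0 = Σ lx·mx = 19.862 → 19.862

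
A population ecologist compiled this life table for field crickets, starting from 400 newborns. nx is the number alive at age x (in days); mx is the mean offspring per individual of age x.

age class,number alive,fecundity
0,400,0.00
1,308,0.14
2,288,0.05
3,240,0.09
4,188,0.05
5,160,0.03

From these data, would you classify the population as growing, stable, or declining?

declining

lx = nx/n0 = nx/400: 1, 0.77, 0.72, 0.6, 0.47, 0.4
R0 = Σ lx·mx = 0 + 0.1078 + 0.036 + 0.054 + 0.0235 + 0.012 = 0.2333
R0 < 1, so the population is declining.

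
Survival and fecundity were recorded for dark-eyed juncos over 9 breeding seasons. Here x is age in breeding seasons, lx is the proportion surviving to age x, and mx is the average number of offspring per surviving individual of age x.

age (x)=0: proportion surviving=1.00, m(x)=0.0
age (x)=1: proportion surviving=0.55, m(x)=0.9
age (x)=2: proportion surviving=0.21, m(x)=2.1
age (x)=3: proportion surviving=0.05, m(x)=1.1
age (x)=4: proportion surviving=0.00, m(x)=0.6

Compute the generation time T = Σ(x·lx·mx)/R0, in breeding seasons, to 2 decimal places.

1.56

lx·mx: 0, 0.495, 0.441, 0.055, 0 → R0 = 0.991
x·lx·mx: 0, 0.495, 0.882, 0.165, 0 → Σ = 1.542
T = 1.542 / 0.991 = 1.556004… → 1.56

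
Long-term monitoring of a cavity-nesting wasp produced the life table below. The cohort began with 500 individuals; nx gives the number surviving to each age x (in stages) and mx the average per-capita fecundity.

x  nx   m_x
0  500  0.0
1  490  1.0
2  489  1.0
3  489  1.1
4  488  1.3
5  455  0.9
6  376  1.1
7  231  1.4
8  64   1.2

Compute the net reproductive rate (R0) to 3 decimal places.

lx = nx/n0 = nx/500: 1, 0.98, 0.978, 0.978, 0.976, 0.91, 0.752, 0.462, 0.128
lx·mx by age: 0, 0.98, 0.978, 1.0758, 1.2688, 0.819, 0.8272, 0.6468, 0.1536
R0 = Σ lx·mx = 6.7492 → 6.749

6.749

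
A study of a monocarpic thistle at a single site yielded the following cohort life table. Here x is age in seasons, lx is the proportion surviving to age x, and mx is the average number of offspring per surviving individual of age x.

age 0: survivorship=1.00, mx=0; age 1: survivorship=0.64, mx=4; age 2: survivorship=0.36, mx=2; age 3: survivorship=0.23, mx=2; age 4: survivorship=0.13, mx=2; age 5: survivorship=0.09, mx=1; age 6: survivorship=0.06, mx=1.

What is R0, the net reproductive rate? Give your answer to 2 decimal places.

4.15

lx·mx by age: 0, 2.56, 0.72, 0.46, 0.26, 0.09, 0.06
R0 = Σ lx·mx = 4.15 → 4.15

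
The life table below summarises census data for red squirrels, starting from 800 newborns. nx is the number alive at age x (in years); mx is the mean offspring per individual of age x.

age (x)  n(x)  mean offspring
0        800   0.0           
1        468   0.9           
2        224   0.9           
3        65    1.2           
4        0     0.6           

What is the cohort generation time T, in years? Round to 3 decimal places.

lx = nx/n0 = nx/800: 1, 0.585, 0.28, 0.08125, 0
lx·mx: 0, 0.5265, 0.252, 0.0975, 0 → R0 = 0.876
x·lx·mx: 0, 0.5265, 0.504, 0.2925, 0 → Σ = 1.323
T = 1.323 / 0.876 = 1.510274… → 1.510

1.510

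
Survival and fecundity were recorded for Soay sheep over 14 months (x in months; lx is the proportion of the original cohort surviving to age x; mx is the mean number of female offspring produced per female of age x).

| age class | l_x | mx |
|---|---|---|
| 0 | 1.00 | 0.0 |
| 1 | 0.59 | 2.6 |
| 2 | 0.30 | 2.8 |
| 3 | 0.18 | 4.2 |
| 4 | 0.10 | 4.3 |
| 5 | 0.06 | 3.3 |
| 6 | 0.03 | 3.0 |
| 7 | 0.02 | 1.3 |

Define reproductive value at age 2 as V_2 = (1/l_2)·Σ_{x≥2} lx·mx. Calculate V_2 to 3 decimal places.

lx·mx for x ≥ 2: 0.84, 0.756, 0.43, 0.198, 0.09, 0.026 → sum = 2.34
V_2 = 2.34 / l_2 = 2.34 / 0.3 = 7.8 → 7.800

7.800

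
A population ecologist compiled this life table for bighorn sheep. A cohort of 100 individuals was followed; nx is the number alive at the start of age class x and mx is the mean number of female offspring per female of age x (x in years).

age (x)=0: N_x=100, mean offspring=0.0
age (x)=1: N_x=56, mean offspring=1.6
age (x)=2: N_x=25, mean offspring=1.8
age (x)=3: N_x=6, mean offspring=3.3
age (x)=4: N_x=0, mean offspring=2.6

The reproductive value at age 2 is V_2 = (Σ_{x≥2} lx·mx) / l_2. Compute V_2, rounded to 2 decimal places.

2.59

lx = nx/n0 = nx/100: 1, 0.56, 0.25, 0.06, 0
lx·mx for x ≥ 2: 0.45, 0.198, 0 → sum = 0.648
V_2 = 0.648 / l_2 = 0.648 / 0.25 = 2.592 → 2.59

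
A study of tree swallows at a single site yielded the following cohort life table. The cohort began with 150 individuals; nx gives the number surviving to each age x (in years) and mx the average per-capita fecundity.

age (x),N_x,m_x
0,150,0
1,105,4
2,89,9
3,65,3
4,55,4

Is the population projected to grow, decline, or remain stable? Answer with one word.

lx = nx/n0 = nx/150: 1, 0.7, 0.59333…, 0.43333…, 0.36667…
R0 = Σ lx·mx = 0 + 2.8 + 5.34… + 1.3… + 1.466667… = 10.906667…
R0 > 1, so the population is growing.

growing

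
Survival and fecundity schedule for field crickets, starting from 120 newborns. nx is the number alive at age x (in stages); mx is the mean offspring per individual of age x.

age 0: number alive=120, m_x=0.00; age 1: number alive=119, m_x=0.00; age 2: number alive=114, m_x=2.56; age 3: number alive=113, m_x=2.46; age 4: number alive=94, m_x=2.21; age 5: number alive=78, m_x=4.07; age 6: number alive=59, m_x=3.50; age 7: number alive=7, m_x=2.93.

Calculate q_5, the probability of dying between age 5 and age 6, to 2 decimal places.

0.24

lx = nx/n0 = nx/120: 1, 0.99167…, 0.95, 0.94167…, 0.78333…, 0.65, 0.49167…, 0.05833…
q_5 = (l_5 − l_6) / l_5 = (0.65 − 0.491667…) / 0.65
     = 0.158333… / 0.65 = 0.24359… → 0.24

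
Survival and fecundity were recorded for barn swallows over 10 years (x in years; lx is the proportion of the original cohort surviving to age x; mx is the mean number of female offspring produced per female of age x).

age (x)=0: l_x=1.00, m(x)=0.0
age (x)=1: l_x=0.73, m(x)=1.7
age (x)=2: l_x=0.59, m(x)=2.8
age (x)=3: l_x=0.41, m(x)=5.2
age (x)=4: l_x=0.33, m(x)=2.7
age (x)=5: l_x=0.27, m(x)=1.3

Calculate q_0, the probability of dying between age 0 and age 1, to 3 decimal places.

0.270

q_0 = (l_0 − l_1) / l_0 = (1 − 0.73) / 1
     = 0.27 / 1 = 0.27 → 0.270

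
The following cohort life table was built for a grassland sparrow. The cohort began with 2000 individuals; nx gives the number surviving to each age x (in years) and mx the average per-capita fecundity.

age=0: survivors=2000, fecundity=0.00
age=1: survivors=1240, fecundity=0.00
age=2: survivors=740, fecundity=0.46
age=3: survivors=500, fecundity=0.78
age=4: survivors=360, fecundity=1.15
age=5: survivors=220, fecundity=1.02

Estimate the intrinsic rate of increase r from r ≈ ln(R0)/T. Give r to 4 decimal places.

-0.1121

lx = nx/n0 = nx/2000: 1, 0.62, 0.37, 0.25, 0.18, 0.11
R0 = Σ lx·mx = 0 + 0 + 0.1702 + 0.195 + 0.207 + 0.1122 = 0.6844
Σ x·lx·mx = 2.3144; T = 2.3144/0.6844 = 3.38165…
r ≈ ln(R0)/T = ln(0.6844)/3.38165… = -0.112138… → -0.1121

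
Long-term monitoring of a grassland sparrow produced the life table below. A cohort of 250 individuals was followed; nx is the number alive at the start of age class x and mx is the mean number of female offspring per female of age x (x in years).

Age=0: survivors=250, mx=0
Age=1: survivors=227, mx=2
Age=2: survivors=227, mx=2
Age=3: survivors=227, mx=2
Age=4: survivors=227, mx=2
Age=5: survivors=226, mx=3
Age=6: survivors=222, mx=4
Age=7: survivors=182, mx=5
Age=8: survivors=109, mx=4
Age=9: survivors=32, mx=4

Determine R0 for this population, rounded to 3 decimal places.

lx = nx/n0 = nx/250: 1, 0.908, 0.908, 0.908, 0.908, 0.904, 0.888, 0.728, 0.436, 0.128
lx·mx by age: 0, 1.816, 1.816, 1.816, 1.816, 2.712, 3.552, 3.64, 1.744, 0.512
R0 = Σ lx·mx = 19.424 → 19.424

19.424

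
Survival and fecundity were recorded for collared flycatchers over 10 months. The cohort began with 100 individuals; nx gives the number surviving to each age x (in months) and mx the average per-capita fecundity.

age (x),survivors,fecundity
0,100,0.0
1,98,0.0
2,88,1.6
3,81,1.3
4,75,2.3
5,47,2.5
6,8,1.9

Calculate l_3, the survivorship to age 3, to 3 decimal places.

0.810

l_3 = n_3/n_0 = 81/100 = 0.81 → 0.810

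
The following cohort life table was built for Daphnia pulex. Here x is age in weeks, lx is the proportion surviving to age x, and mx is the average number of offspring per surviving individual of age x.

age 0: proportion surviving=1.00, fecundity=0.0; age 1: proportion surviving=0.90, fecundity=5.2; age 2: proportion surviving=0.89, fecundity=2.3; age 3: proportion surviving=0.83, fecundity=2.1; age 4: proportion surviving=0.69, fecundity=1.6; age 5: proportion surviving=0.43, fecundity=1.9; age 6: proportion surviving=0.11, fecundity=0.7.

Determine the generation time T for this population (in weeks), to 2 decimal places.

2.19

lx·mx: 0, 4.68, 2.047, 1.743, 1.104, 0.817, 0.077 → R0 = 10.468
x·lx·mx: 0, 4.68, 4.094, 5.229, 4.416, 4.085, 0.462 → Σ = 22.966
T = 22.966 / 10.468 = 2.193924… → 2.19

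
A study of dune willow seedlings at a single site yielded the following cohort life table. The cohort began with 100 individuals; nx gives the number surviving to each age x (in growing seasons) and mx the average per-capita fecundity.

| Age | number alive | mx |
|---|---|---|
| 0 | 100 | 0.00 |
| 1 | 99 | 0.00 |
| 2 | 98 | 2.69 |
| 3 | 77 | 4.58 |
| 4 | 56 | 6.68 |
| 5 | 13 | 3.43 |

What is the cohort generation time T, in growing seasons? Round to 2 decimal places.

3.19

lx = nx/n0 = nx/100: 1, 0.99, 0.98, 0.77, 0.56, 0.13
lx·mx: 0, 0, 2.6362, 3.5266, 3.7408, 0.4459 → R0 = 10.3495
x·lx·mx: 0, 0, 5.2724, 10.5798, 14.9632, 2.2295 → Σ = 33.0449
T = 33.0449 / 10.3495 = 3.192898… → 3.19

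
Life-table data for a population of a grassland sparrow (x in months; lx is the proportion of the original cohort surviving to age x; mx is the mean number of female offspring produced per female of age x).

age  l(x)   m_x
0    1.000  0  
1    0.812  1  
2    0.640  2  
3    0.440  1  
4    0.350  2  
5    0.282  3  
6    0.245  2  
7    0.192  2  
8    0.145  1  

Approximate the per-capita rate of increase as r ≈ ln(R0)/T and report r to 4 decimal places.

R0 = Σ lx·mx = 0 + 0.812 + 1.28 + 0.44 + 0.7 + 0.846 + 0.49 + 0.384 + 0.145 = 5.097
Σ x·lx·mx = 18.51; T = 18.51/5.097 = 3.63155…
r ≈ ln(R0)/T = ln(5.097)/3.63155… = 0.448473… → 0.4485

0.4485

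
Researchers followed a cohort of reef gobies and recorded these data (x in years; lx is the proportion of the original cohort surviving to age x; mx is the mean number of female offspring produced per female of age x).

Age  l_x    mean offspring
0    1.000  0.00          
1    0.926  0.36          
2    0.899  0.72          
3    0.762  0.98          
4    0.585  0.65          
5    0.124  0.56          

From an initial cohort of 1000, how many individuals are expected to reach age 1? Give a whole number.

Expected survivors = N0 · l_1 = 1000 × 0.926 = 926 → 926

926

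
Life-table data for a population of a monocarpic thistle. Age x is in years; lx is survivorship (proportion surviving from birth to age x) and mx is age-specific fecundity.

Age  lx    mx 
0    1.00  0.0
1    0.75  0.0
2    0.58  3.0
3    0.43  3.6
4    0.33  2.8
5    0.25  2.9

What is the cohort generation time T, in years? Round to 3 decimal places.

3.128

lx·mx: 0, 0, 1.74, 1.548, 0.924, 0.725 → R0 = 4.937
x·lx·mx: 0, 0, 3.48, 4.644, 3.696, 3.625 → Σ = 15.445
T = 15.445 / 4.937 = 3.128418… → 3.128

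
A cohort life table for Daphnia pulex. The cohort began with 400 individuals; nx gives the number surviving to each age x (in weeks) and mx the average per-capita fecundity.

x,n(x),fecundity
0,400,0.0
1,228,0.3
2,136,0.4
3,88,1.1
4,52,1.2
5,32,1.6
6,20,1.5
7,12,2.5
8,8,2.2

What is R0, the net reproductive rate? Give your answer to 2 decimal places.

1.03

lx = nx/n0 = nx/400: 1, 0.57, 0.34, 0.22, 0.13, 0.08, 0.05, 0.03, 0.02
lx·mx by age: 0, 0.171, 0.136, 0.242, 0.156, 0.128, 0.075, 0.075, 0.044
R0 = Σ lx·mx = 1.027 → 1.03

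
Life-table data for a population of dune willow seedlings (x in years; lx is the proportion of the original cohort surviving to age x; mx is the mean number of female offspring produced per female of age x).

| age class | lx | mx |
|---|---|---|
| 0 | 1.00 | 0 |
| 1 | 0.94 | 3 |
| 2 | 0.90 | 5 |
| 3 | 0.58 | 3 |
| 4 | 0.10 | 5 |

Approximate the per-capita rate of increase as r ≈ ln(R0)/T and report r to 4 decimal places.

R0 = Σ lx·mx = 0 + 2.82 + 4.5 + 1.74 + 0.5 = 9.56
Σ x·lx·mx = 19.04; T = 19.04/9.56 = 1.99163…
r ≈ ln(R0)/T = ln(9.56)/1.99163… = 1.133537… → 1.1335

1.1335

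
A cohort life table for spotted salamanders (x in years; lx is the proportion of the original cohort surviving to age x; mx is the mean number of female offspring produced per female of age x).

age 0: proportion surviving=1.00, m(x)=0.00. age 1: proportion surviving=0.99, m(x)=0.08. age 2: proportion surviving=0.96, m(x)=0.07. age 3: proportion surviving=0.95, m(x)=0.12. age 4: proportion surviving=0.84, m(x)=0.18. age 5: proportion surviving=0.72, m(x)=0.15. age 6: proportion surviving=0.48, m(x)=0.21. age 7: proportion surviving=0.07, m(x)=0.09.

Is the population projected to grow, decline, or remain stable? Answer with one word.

declining

R0 = Σ lx·mx = 0 + 0.0792 + 0.0672 + 0.114 + 0.1512 + 0.108 + 0.1008 + 0.0063 = 0.6267
R0 < 1, so the population is declining.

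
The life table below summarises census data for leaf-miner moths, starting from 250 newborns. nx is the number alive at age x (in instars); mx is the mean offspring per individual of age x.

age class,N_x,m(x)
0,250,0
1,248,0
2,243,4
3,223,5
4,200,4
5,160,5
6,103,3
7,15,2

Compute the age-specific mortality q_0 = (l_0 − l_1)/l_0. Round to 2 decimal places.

0.01

lx = nx/n0 = nx/250: 1, 0.992, 0.972, 0.892, 0.8, 0.64, 0.412, 0.06
q_0 = (l_0 − l_1) / l_0 = (1 − 0.992) / 1
     = 0.008 / 1 = 0.008 → 0.01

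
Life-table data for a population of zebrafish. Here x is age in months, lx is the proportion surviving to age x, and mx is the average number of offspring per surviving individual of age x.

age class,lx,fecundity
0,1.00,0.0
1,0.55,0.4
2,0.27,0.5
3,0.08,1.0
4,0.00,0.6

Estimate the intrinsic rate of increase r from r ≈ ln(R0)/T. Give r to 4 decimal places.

R0 = Σ lx·mx = 0 + 0.22 + 0.135 + 0.08 + 0 = 0.435
Σ x·lx·mx = 0.73; T = 0.73/0.435 = 1.67816…
r ≈ ln(R0)/T = ln(0.435)/1.67816… = -0.496025… → -0.4960

-0.4960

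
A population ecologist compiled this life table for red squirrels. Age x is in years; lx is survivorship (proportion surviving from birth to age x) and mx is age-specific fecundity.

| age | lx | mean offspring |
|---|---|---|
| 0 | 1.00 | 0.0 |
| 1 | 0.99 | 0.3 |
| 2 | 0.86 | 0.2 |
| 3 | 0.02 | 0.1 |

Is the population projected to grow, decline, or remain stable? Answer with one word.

declining

R0 = Σ lx·mx = 0 + 0.297 + 0.172 + 0.002 = 0.471
R0 < 1, so the population is declining.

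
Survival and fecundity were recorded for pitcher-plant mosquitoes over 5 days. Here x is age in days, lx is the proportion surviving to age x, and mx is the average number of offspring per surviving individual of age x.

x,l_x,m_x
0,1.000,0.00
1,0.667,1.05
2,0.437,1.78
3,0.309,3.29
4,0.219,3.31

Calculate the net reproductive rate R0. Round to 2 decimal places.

3.22

lx·mx by age: 0, 0.70035, 0.77786, 1.01661, 0.72489
R0 = Σ lx·mx = 3.21971 → 3.22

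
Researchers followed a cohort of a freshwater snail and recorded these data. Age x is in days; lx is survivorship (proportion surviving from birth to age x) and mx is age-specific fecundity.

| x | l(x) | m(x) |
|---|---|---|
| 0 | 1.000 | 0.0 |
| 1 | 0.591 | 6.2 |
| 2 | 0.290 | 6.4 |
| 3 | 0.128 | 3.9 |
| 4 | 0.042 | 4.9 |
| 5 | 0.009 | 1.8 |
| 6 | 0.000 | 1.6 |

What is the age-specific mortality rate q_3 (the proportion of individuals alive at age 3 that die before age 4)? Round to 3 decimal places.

0.672

q_3 = (l_3 − l_4) / l_3 = (0.128 − 0.042) / 0.128
     = 0.086 / 0.128 = 0.671875 → 0.672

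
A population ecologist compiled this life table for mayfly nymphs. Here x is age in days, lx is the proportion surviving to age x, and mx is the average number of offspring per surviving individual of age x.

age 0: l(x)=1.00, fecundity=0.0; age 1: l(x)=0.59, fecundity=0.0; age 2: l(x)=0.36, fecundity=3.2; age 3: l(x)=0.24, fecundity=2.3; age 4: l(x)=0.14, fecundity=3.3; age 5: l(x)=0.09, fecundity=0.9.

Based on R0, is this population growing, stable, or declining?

growing

R0 = Σ lx·mx = 0 + 0 + 1.152 + 0.552 + 0.462 + 0.081 = 2.247
R0 > 1, so the population is growing.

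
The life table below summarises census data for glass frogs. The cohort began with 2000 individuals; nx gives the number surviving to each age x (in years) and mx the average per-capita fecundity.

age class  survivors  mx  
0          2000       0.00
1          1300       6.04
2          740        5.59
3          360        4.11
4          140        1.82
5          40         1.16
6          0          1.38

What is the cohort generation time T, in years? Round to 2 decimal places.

1.58

lx = nx/n0 = nx/2000: 1, 0.65, 0.37, 0.18, 0.07, 0.02, 0
lx·mx: 0, 3.926, 2.0683, 0.7398, 0.1274, 0.0232, 0 → R0 = 6.8847
x·lx·mx: 0, 3.926, 4.1366, 2.2194, 0.5096, 0.116, 0 → Σ = 10.9076
T = 10.9076 / 6.8847 = 1.584325… → 1.58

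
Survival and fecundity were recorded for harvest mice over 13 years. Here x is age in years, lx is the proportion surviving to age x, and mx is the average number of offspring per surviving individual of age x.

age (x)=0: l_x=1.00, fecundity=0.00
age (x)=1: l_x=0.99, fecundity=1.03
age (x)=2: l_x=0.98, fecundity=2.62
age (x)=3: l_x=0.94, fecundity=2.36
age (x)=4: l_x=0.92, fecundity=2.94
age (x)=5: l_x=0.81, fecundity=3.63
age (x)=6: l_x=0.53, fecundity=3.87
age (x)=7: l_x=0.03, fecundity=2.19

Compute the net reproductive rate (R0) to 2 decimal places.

13.57

lx·mx by age: 0, 1.0197, 2.5676, 2.2184, 2.7048, 2.9403, 2.0511, 0.0657
R0 = Σ lx·mx = 13.5676 → 13.57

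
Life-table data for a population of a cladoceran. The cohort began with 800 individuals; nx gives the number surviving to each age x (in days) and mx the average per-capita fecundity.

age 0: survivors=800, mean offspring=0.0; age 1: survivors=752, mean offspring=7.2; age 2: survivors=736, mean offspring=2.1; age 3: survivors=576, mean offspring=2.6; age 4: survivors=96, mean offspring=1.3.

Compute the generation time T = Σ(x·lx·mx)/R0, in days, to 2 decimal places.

1.57

lx = nx/n0 = nx/800: 1, 0.94, 0.92, 0.72, 0.12
lx·mx: 0, 6.768, 1.932, 1.872, 0.156 → R0 = 10.728
x·lx·mx: 0, 6.768, 3.864, 5.616, 0.624 → Σ = 16.872
T = 16.872 / 10.728 = 1.572707… → 1.57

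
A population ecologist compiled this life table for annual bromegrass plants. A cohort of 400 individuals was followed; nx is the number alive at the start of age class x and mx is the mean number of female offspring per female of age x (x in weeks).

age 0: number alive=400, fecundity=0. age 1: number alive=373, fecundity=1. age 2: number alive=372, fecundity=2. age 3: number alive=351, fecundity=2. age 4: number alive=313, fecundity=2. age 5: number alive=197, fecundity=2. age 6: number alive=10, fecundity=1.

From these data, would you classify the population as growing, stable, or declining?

lx = nx/n0 = nx/400: 1, 0.9325, 0.93, 0.8775, 0.7825, 0.4925, 0.025
R0 = Σ lx·mx = 0 + 0.9325 + 1.86 + 1.755 + 1.565 + 0.985 + 0.025 = 7.1225
R0 > 1, so the population is growing.

growing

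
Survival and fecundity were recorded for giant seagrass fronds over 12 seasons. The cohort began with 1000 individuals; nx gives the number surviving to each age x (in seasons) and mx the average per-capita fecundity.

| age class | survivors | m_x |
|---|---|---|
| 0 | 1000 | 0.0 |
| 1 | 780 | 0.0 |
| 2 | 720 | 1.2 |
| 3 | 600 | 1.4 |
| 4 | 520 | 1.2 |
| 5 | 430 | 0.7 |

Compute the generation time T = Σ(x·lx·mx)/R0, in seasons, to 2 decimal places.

3.14

lx = nx/n0 = nx/1000: 1, 0.78, 0.72, 0.6, 0.52, 0.43
lx·mx: 0, 0, 0.864, 0.84, 0.624, 0.301 → R0 = 2.629
x·lx·mx: 0, 0, 1.728, 2.52, 2.496, 1.505 → Σ = 8.249
T = 8.249 / 2.629 = 3.137695… → 3.14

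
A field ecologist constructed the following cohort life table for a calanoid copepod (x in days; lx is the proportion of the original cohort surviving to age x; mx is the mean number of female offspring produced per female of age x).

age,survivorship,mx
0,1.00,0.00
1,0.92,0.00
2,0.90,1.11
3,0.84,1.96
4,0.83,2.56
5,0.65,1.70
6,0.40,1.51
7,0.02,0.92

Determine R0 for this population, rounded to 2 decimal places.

lx·mx by age: 0, 0, 0.999, 1.6464, 2.1248, 1.105, 0.604, 0.0184
R0 = Σ lx·mx = 6.4976 → 6.50

6.50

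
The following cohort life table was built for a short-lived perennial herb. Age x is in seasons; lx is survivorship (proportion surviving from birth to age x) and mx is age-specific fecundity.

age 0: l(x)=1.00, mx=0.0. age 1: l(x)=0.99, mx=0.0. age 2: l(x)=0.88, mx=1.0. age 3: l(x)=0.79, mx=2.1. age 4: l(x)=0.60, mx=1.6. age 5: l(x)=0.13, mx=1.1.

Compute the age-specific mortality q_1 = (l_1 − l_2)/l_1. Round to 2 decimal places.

q_1 = (l_1 − l_2) / l_1 = (0.99 − 0.88) / 0.99
     = 0.11 / 0.99 = 0.111111… → 0.11

0.11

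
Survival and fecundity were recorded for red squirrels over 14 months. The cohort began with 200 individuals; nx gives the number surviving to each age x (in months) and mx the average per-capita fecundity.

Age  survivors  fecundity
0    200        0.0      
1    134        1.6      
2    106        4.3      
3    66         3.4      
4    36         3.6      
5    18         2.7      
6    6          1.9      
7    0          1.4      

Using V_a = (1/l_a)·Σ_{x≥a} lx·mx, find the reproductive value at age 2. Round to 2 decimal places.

8.21

lx = nx/n0 = nx/200: 1, 0.67, 0.53, 0.33, 0.18, 0.09, 0.03, 0
lx·mx for x ≥ 2: 2.279, 1.122, 0.648, 0.243, 0.057, 0 → sum = 4.349
V_2 = 4.349 / l_2 = 4.349 / 0.53 = 8.20566… → 8.21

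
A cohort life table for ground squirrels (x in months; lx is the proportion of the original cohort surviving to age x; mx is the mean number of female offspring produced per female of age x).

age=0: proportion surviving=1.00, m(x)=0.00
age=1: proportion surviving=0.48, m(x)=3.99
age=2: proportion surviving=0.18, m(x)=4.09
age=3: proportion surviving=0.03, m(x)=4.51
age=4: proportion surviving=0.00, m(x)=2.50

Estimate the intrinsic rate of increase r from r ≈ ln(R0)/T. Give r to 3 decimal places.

R0 = Σ lx·mx = 0 + 1.9152 + 0.7362 + 0.1353 + 0 = 2.7867
Σ x·lx·mx = 3.7935; T = 3.7935/2.7867 = 1.36129…
r ≈ ln(R0)/T = ln(2.7867)/1.36129… = 0.75286… → 0.753

0.753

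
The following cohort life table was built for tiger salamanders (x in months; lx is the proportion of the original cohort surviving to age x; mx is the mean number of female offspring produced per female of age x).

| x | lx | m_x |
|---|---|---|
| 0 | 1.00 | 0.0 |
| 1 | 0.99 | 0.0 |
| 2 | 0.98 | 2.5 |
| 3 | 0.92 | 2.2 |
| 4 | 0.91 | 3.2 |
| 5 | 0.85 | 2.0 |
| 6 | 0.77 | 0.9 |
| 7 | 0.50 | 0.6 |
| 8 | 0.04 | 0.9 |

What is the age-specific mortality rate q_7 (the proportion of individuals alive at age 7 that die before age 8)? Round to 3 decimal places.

0.920

q_7 = (l_7 − l_8) / l_7 = (0.5 − 0.04) / 0.5
     = 0.46 / 0.5 = 0.92 → 0.920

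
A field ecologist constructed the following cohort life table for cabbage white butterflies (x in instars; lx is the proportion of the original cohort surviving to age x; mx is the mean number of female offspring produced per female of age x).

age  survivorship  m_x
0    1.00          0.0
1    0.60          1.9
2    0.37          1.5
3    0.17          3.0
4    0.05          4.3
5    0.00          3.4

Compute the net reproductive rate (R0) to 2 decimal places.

lx·mx by age: 0, 1.14, 0.555, 0.51, 0.215, 0
R0 = Σ lx·mx = 2.42 → 2.42

2.42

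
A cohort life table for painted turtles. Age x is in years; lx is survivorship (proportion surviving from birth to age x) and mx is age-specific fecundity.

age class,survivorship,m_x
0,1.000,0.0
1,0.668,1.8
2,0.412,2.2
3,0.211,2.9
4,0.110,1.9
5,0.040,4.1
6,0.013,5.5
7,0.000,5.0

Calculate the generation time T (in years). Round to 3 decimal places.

2.191

lx·mx: 0, 1.2024, 0.9064, 0.6119, 0.209, 0.164, 0.0715, 0 → R0 = 3.1652
x·lx·mx: 0, 1.2024, 1.8128, 1.8357, 0.836, 0.82, 0.429, 0 → Σ = 6.9359
T = 6.9359 / 3.1652 = 2.191299… → 2.191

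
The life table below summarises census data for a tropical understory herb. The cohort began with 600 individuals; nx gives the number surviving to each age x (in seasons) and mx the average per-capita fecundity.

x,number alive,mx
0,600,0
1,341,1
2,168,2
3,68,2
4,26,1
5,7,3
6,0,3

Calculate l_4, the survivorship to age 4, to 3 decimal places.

0.043

l_4 = n_4/n_0 = 26/600 = 0.043333… → 0.043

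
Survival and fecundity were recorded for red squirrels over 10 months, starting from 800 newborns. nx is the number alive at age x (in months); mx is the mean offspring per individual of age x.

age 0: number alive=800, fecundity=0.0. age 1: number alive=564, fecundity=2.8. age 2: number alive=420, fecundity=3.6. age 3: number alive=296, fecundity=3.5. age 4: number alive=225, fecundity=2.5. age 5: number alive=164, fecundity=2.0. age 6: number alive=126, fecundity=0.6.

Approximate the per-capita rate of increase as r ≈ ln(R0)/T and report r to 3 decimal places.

0.782

lx = nx/n0 = nx/800: 1, 0.705, 0.525, 0.37, 0.28125, 0.205, 0.1575
R0 = Σ lx·mx = 0 + 1.974 + 1.89 + 1.295 + 0.70313… + 0.41 + 0.0945 = 6.366625
Σ x·lx·mx = 15.0685; T = 15.0685/6.366625 = 2.3668…
r ≈ ln(R0)/T = ln(6.366625)/2.3668… = 0.7821… → 0.782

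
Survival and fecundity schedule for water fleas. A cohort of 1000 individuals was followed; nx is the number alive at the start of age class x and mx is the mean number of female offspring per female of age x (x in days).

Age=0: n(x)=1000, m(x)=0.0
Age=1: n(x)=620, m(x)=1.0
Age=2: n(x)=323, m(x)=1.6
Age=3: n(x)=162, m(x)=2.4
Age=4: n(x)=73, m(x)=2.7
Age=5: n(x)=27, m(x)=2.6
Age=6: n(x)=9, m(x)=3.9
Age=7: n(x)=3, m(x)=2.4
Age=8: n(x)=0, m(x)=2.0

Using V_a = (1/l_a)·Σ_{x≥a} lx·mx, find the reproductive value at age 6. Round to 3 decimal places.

4.700

lx = nx/n0 = nx/1000: 1, 0.62, 0.323, 0.162, 0.073, 0.027, 0.009, 0.003, 0
lx·mx for x ≥ 6: 0.0351, 0.0072, 0 → sum = 0.0423
V_6 = 0.0423 / l_6 = 0.0423 / 0.009 = 4.7 → 4.700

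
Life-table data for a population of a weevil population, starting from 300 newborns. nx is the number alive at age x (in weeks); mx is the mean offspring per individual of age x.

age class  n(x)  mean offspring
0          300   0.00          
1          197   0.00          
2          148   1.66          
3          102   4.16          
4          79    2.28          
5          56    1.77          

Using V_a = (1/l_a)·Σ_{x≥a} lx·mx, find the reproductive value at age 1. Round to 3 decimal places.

4.818

lx = nx/n0 = nx/300: 1, 0.65667…, 0.49333…, 0.34, 0.26333…, 0.18667…
lx·mx for x ≥ 1: 0, 0.818933…, 1.4144, 0.6004…, 0.3304… → sum = 3.164133…
V_1 = 3.164133… / l_1 = 3.164133… / 0.656667… = 4.818477… → 4.818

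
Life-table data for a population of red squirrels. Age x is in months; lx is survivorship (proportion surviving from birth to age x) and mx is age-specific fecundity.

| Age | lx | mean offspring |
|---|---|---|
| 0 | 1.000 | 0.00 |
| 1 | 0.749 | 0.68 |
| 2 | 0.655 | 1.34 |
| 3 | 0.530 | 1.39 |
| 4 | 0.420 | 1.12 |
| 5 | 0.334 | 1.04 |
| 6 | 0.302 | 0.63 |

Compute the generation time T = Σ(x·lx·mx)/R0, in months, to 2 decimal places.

lx·mx: 0, 0.50932, 0.8777, 0.7367, 0.4704, 0.34736, 0.19026 → R0 = 3.13174
x·lx·mx: 0, 0.50932, 1.7554, 2.2101, 1.8816, 1.7368, 1.14156 → Σ = 9.23478
T = 9.23478 / 3.13174 = 2.94877… → 2.95

2.95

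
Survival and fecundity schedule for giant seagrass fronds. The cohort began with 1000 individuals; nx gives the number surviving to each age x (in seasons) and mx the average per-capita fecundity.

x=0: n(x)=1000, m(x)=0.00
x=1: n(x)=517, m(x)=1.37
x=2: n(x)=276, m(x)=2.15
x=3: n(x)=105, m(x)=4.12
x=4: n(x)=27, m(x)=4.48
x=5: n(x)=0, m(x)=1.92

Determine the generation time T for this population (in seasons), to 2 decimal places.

lx = nx/n0 = nx/1000: 1, 0.517, 0.276, 0.105, 0.027, 0
lx·mx: 0, 0.70829, 0.5934, 0.4326, 0.12096, 0 → R0 = 1.85525
x·lx·mx: 0, 0.70829, 1.1868, 1.2978, 0.48384, 0 → Σ = 3.67673
T = 3.67673 / 1.85525 = 1.981798… → 1.98

1.98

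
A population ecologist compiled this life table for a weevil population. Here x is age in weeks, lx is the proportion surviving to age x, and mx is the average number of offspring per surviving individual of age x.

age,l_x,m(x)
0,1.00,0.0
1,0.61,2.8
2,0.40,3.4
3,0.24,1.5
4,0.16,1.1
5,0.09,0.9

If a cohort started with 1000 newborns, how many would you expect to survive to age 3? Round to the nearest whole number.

Expected survivors = N0 · l_3 = 1000 × 0.24 = 240 → 240

240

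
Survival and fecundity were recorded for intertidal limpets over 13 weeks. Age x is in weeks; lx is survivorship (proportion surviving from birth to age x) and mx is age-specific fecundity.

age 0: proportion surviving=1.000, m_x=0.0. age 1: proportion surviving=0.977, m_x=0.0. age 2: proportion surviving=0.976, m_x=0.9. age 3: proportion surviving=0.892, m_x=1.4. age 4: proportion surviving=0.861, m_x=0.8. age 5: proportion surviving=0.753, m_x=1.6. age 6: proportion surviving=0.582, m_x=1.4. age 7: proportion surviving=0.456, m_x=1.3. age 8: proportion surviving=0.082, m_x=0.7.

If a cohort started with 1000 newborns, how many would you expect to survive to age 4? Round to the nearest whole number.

Expected survivors = N0 · l_4 = 1000 × 0.861 = 861 → 861

861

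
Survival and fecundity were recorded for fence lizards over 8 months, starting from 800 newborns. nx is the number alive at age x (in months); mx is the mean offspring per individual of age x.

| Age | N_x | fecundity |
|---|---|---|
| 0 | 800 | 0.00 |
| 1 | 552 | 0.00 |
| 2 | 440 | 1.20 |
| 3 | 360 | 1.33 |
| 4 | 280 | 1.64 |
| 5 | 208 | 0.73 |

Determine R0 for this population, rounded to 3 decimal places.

lx = nx/n0 = nx/800: 1, 0.69, 0.55, 0.45, 0.35, 0.26
lx·mx by age: 0, 0, 0.66, 0.5985, 0.574, 0.1898
R0 = Σ lx·mx = 2.0223 → 2.022

2.022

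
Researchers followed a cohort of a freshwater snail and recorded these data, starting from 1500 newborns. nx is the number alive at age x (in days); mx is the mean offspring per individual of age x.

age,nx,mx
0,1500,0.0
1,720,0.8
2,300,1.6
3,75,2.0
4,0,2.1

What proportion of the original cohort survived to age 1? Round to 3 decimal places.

0.480

l_1 = n_1/n_0 = 720/1500 = 0.48 → 0.480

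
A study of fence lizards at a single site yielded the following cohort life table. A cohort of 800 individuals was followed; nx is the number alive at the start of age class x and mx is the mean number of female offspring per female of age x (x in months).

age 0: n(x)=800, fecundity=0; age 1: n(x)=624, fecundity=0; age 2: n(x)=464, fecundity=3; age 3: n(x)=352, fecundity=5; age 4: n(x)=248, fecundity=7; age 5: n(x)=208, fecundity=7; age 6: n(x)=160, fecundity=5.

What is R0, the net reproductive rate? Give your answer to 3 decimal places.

8.930

lx = nx/n0 = nx/800: 1, 0.78, 0.58, 0.44, 0.31, 0.26, 0.2
lx·mx by age: 0, 0, 1.74, 2.2, 2.17, 1.82, 1
R0 = Σ lx·mx = 8.93 → 8.930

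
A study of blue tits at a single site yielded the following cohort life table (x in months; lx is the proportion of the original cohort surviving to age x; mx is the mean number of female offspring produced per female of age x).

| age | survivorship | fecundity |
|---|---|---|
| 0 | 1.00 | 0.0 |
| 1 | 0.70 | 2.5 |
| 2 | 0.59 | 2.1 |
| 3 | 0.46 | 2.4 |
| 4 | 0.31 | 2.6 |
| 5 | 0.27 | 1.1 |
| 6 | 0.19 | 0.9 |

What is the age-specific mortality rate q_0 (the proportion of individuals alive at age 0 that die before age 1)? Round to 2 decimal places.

0.30

q_0 = (l_0 − l_1) / l_0 = (1 − 0.7) / 1
     = 0.3 / 1 = 0.3 → 0.30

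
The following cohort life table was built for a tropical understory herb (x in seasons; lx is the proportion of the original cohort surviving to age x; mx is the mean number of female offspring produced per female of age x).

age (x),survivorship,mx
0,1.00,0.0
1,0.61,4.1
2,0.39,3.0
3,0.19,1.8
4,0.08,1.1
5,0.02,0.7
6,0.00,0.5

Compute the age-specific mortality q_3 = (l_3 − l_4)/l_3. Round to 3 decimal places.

q_3 = (l_3 − l_4) / l_3 = (0.19 − 0.08) / 0.19
     = 0.11 / 0.19 = 0.578947… → 0.579

0.579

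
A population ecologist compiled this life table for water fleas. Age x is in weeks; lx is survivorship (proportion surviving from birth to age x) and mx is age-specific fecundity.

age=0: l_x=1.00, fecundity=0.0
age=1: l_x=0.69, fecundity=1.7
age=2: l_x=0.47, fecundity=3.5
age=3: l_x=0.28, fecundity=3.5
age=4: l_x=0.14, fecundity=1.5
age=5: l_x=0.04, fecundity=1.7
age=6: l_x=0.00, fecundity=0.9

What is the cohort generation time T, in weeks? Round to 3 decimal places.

lx·mx: 0, 1.173, 1.645, 0.98, 0.21, 0.068, 0 → R0 = 4.076
x·lx·mx: 0, 1.173, 3.29, 2.94, 0.84, 0.34, 0 → Σ = 8.583
T = 8.583 / 4.076 = 2.105741… → 2.106

2.106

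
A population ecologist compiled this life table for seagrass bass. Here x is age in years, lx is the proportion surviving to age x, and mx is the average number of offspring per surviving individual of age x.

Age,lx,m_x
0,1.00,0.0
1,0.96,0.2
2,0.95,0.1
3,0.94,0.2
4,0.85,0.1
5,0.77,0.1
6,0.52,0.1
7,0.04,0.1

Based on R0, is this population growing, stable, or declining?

declining

R0 = Σ lx·mx = 0 + 0.192 + 0.095 + 0.188 + 0.085 + 0.077 + 0.052 + 0.004 = 0.693
R0 < 1, so the population is declining.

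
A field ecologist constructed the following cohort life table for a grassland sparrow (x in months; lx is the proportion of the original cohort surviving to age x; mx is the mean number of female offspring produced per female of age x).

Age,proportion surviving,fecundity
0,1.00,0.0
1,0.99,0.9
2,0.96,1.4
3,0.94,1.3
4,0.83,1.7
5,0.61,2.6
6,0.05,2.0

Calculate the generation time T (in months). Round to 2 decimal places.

lx·mx: 0, 0.891, 1.344, 1.222, 1.411, 1.586, 0.1 → R0 = 6.554
x·lx·mx: 0, 0.891, 2.688, 3.666, 5.644, 7.93, 0.6 → Σ = 21.419
T = 21.419 / 6.554 = 3.268081… → 3.27

3.27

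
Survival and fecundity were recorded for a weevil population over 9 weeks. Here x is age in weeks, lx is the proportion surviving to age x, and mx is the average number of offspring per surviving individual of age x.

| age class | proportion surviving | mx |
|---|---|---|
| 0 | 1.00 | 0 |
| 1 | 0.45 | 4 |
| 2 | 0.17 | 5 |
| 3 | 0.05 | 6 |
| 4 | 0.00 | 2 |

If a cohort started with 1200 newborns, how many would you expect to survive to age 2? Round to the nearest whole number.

204

Expected survivors = N0 · l_2 = 1200 × 0.17 = 204 → 204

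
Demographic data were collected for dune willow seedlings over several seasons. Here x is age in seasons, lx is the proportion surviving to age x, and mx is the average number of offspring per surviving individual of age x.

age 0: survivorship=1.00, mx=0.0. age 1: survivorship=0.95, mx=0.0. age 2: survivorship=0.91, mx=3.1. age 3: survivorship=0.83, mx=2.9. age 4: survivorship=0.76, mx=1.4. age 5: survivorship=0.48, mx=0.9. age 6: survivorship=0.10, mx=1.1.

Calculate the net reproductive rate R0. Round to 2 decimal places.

lx·mx by age: 0, 0, 2.821, 2.407, 1.064, 0.432, 0.11
R0 = Σ lx·mx = 6.834 → 6.83

6.83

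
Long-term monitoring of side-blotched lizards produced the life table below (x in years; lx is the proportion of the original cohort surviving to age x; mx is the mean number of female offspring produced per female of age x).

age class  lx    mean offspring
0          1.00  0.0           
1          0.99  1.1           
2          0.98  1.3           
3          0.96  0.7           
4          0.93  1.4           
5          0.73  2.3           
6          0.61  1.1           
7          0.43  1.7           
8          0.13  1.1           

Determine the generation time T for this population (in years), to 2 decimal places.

3.91

lx·mx: 0, 1.089, 1.274, 0.672, 1.302, 1.679, 0.671, 0.731, 0.143 → R0 = 7.561
x·lx·mx: 0, 1.089, 2.548, 2.016, 5.208, 8.395, 4.026, 5.117, 1.144 → Σ = 29.543
T = 29.543 / 7.561 = 3.907287… → 3.91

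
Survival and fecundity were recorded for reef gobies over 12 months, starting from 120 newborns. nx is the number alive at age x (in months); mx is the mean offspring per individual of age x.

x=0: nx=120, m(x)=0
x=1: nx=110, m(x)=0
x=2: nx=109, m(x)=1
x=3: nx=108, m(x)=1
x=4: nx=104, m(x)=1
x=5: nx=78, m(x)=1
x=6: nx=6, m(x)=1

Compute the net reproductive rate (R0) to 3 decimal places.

lx = nx/n0 = nx/120: 1, 0.91667…, 0.90833…, 0.9, 0.86667…, 0.65, 0.05
lx·mx by age: 0, 0, 0.908333…, 0.9, 0.866667…, 0.65, 0.05
R0 = Σ lx·mx = 3.375… → 3.375

3.375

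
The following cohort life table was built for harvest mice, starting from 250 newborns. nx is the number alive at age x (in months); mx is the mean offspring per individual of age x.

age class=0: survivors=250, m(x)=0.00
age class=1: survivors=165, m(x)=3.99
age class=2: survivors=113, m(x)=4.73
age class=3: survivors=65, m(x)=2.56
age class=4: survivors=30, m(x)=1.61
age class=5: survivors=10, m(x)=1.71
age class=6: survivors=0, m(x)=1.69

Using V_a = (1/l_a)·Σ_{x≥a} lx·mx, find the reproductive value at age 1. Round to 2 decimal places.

lx = nx/n0 = nx/250: 1, 0.66, 0.452, 0.26, 0.12, 0.04, 0
lx·mx for x ≥ 1: 2.6334, 2.13796, 0.6656, 0.1932, 0.0684, 0 → sum = 5.69856
V_1 = 5.69856 / l_1 = 5.69856 / 0.66 = 8.634182… → 8.63

8.63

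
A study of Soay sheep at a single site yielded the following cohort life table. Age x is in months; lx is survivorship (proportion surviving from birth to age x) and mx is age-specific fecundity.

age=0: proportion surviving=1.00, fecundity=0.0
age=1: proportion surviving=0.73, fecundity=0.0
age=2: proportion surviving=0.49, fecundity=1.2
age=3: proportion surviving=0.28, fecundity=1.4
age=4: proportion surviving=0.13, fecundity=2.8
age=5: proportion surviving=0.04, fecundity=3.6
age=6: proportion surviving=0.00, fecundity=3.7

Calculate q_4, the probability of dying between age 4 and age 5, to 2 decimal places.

0.69

q_4 = (l_4 − l_5) / l_4 = (0.13 − 0.04) / 0.13
     = 0.09 / 0.13 = 0.692308… → 0.69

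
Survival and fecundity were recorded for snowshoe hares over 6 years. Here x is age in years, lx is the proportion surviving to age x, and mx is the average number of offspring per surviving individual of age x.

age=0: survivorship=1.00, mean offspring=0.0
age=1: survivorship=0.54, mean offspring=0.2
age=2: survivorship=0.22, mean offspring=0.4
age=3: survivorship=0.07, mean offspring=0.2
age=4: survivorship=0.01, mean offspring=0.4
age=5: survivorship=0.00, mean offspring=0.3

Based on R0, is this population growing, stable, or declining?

declining

R0 = Σ lx·mx = 0 + 0.108 + 0.088 + 0.014 + 0.004 + 0 = 0.214
R0 < 1, so the population is declining.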